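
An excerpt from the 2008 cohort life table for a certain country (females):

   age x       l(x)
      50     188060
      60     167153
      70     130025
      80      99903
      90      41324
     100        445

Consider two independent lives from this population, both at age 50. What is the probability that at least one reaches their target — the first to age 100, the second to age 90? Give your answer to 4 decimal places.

p₁ = l(100)/l(50) = 445/188060 = 0.002366; p₂ = l(90)/l(50) = 41324/188060 = 0.219738.
P(at least one) = 1 − (1−p₁)(1−p₂) = 1 − 0.997634 × 0.780262 = 0.221584.

0.2216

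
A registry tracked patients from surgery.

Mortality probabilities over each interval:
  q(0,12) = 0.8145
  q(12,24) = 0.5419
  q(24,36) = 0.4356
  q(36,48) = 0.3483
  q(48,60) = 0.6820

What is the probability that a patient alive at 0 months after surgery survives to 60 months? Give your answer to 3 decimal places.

Survival from 0 to 60 is the product of surviving each interval: (1 − 0.8145) × (1 − 0.5419) × (1 − 0.4356) × (1 − 0.3483) × (1 − 0.6820).
= 0.1855 × 0.4581 × 0.5644 × 0.6517 × 0.3180 = 0.009940.

0.010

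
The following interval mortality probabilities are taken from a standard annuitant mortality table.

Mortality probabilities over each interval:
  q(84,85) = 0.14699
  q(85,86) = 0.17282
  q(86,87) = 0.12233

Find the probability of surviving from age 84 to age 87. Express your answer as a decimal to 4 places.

Chaining the interval survival probabilities: (1 − 0.14699) × (1 − 0.17282) × (1 − 0.12233).
= 0.85301 × 0.82718 × 0.87767 = 0.619278.

0.6193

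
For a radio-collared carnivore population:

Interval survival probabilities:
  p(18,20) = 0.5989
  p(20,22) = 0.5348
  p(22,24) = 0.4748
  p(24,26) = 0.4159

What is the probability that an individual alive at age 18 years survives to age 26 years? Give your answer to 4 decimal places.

P(survive 18→26) = 0.5989 × 0.5348 × 0.4748 × 0.4159.
= 0.063248.

0.0632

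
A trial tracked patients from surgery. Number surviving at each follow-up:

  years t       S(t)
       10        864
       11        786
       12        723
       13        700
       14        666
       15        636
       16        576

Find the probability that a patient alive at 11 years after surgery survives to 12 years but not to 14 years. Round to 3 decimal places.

This is the probability of reaching 12 but not 14, conditional on being alive at 11: (S(12) − S(14)) / S(11).
= (723 − 666) / 786 = 57 / 786 = 0.072519.

0.073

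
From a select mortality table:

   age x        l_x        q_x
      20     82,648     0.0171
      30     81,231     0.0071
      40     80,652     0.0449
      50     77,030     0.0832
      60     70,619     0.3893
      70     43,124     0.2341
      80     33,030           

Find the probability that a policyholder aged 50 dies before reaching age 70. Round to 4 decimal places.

P(die before 70 | alive at 50) = 1 − l_70/l_50 = 1 − 43,124/77,030 = (33,906)/77,030 = 0.440166.

0.4402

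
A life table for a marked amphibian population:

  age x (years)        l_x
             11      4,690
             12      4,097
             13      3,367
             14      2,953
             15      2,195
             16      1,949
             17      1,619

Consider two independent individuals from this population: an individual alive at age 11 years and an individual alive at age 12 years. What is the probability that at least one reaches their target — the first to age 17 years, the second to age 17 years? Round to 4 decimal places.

p₁ = l_17/l_11 = 1,619/4,690 = 0.345203; p₂ = l_17/l_12 = 1,619/4,097 = 0.395167.
P(at least one) = 1 − (1−p₁)(1−p₂) = 1 − 0.654797 × 0.604833 = 0.603957.

0.6040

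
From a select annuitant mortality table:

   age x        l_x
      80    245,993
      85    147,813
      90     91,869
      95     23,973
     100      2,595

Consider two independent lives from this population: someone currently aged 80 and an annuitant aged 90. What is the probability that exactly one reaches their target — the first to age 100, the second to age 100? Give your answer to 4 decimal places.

p₁ = l_100/l_80 = 2,595/245,993 = 0.010549; p₂ = l_100/l_90 = 2,595/91,869 = 0.028247.
P(exactly one) = p₁(1−p₂) + (1−p₁)p₂ = 0.010251 + 0.027949 = 0.038200.

0.0382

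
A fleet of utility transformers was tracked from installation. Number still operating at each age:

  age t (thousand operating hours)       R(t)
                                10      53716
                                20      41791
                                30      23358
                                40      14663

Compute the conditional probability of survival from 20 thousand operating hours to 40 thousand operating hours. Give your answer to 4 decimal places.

The conditional survival probability is R(40)/R(20) = 14663/41791 = 0.350865.

0.3509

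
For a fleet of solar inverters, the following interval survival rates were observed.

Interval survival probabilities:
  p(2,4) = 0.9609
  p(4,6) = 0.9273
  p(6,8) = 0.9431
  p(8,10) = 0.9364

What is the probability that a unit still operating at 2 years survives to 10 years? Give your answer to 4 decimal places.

0.7869

The overall survival probability is 0.9609 × 0.9273 × 0.9431 × 0.9364.
= 0.786896.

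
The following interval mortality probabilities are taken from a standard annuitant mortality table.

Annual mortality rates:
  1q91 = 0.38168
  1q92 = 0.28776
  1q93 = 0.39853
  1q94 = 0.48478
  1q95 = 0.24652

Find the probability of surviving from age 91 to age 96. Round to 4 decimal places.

0.1028

The overall survival probability is (1 − 0.38168) × (1 − 0.28776) × (1 − 0.39853) × (1 − 0.48478) × (1 − 0.24652).
= 0.61832 × 0.71224 × 0.60147 × 0.51522 × 0.75348 = 0.102830.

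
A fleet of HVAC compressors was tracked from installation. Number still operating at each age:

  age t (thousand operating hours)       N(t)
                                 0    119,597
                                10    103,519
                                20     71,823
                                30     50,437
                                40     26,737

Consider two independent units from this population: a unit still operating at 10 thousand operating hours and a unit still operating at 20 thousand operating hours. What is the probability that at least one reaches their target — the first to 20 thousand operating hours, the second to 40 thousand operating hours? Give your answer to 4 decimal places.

0.8078

p₁ = N(20)/N(10) = 71,823/103,519 = 0.693815; p₂ = N(40)/N(20) = 26,737/71,823 = 0.372262.
P(at least one) = 1 − (1−p₁)(1−p₂) = 1 − 0.306185 × 0.627738 = 0.807796.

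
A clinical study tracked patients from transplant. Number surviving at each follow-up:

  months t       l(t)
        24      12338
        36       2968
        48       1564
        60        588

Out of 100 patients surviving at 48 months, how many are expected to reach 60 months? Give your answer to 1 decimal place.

The relevant probability is 588/1564 = 0.375959.
Expected number = 100 × 0.375959 = 37.6.

37.6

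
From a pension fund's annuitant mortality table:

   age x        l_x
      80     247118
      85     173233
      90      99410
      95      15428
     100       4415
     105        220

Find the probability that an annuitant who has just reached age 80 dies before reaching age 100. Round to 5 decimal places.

0.98213

P(die before 100 | alive at 80) = 1 − l_100/l_80 = 1 − 4415/247118 = (242703)/247118 = 0.982134.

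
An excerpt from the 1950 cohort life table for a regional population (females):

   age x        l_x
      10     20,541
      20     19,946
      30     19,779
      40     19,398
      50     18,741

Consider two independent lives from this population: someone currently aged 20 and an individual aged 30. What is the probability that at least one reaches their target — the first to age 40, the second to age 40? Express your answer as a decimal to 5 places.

p₁ = l_40/l_20 = 19,398/19,946 = 0.972526; p₂ = l_40/l_30 = 19,398/19,779 = 0.980737.
P(at least one) = 1 − (1−p₁)(1−p₂) = 1 − 0.027474 × 0.019263 = 0.999471.

0.99947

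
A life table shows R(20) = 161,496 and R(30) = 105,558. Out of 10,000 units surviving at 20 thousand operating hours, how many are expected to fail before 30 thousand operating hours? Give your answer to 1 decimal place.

3463.7

The relevant probability is 1 − 105,558/161,496 = 0.346374.
Expected number = 10,000 × 0.346374 = 3463.7.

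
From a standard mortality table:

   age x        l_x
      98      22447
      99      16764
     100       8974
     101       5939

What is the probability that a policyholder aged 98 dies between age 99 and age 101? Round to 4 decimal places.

This is the probability of reaching 99 but not 101, conditional on being alive at 98: (l_99 − l_101) / l_98.
= (16764 − 5939) / 22447 = 10825 / 22447 = 0.482247.

0.4822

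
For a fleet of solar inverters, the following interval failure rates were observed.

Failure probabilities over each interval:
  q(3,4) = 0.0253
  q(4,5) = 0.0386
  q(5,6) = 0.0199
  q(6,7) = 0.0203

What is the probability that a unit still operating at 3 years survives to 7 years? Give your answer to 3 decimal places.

0.900

Chaining the interval survival probabilities: (1 − 0.0253) × (1 − 0.0386) × (1 − 0.0199) × (1 − 0.0203).
= 0.9747 × 0.9614 × 0.9801 × 0.9797 = 0.899785.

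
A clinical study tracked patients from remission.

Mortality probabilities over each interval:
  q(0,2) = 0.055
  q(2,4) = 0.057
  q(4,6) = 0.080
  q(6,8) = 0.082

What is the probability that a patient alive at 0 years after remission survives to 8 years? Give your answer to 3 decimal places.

The overall survival probability is (1 − 0.055) × (1 − 0.057) × (1 − 0.080) × (1 − 0.082).
= 0.945 × 0.943 × 0.920 × 0.918 = 0.752617.

0.753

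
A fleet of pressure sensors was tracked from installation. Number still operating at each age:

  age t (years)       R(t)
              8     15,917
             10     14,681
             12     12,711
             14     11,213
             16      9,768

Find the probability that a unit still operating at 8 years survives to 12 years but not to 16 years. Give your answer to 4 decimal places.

0.1849

This is the probability of reaching 12 but not 16, conditional on being operational at 8: (R(12) − R(16)) / R(8).
= (12,711 − 9,768) / 15,917 = 2,943 / 15,917 = 0.184897.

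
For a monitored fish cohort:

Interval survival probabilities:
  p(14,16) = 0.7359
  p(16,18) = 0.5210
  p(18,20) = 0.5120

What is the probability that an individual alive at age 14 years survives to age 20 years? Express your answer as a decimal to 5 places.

The overall survival probability is 0.7359 × 0.5210 × 0.5120.
= 0.196303.

0.19630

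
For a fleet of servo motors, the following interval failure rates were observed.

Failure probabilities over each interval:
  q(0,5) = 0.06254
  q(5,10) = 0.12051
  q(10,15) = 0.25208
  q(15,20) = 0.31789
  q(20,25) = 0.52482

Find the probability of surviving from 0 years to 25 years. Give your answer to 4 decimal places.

0.1999

The overall survival probability is (1 − 0.06254) × (1 − 0.12051) × (1 − 0.25208) × (1 − 0.31789) × (1 − 0.52482).
= 0.93746 × 0.87949 × 0.74792 × 0.68211 × 0.47518 = 0.199872.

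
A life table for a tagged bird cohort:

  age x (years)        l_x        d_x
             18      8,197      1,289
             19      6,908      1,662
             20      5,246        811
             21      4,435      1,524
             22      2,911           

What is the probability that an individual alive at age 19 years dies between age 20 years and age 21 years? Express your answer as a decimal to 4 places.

0.1174

This is the probability of reaching 20 but not 21, conditional on being alive at 19: (l_20 − l_21) / l_19.
= (5,246 − 4,435) / 6,908 = 811 / 6,908 = 0.117400.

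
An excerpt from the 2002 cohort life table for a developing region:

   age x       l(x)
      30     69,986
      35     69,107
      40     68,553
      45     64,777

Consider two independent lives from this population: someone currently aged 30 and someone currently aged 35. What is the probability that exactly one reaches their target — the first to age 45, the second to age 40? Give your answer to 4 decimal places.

p₁ = l(45)/l(30) = 64,777/69,986 = 0.925571; p₂ = l(40)/l(35) = 68,553/69,107 = 0.991983.
P(exactly one) = p₁(1−p₂) + (1−p₁)p₂ = 0.007420 + 0.073832 = 0.081253.

0.0813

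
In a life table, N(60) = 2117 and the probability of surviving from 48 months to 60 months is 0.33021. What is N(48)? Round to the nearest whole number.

N(48) = N(60) / p = 2117 / 0.33021 = 6411.

6411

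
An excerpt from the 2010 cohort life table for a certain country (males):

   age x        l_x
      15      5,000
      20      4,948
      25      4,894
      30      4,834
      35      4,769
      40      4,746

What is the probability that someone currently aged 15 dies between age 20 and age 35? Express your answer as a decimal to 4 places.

0.0358

This is the probability of reaching 20 but not 35, conditional on being alive at 15: (l_20 − l_35) / l_15.
= (4,948 − 4,769) / 5,000 = 179 / 5,000 = 0.035800.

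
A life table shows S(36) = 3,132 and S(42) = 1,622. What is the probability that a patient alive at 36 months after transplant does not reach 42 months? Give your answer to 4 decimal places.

0.4821

P(die before 42 | alive at 36) = 1 − S(42)/S(36) = 1 − 1,622/3,132 = (1,510)/3,132 = 0.482120.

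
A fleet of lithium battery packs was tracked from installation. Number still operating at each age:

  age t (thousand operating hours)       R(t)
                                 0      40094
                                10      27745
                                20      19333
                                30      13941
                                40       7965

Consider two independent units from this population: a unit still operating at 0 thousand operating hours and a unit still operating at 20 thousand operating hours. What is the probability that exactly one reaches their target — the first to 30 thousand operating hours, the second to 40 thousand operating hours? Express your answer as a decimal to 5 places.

0.47319

p₁ = R(30)/R(0) = 13941/40094 = 0.347708; p₂ = R(40)/R(20) = 7965/19333 = 0.411990.
P(exactly one) = p₁(1−p₂) + (1−p₁)p₂ = 0.204456 + 0.268738 = 0.473194.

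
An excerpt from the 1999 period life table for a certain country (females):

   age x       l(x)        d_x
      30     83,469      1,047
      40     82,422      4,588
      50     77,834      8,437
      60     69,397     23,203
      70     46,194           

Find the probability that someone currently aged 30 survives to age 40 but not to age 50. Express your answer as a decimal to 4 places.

0.0550

This is the probability of reaching 40 but not 50, conditional on being alive at 30: (l(40) − l(50)) / l(30).
= (82,422 − 77,834) / 83,469 = 4,588 / 83,469 = 0.054967.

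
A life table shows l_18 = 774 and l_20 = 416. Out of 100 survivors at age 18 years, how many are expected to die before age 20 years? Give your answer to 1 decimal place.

The relevant probability is 1 − 416/774 = 0.462532.
Expected number = 100 × 0.462532 = 46.3.

46.3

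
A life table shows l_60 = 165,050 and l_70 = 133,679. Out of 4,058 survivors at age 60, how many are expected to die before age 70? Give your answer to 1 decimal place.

771.3

The relevant probability is 1 − 133,679/165,050 = 0.190070.
Expected number = 4,058 × 0.190070 = 771.3.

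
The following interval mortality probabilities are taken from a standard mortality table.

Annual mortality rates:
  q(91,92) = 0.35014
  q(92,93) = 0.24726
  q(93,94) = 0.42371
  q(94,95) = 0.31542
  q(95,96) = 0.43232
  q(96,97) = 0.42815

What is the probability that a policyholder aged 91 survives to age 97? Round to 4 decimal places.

0.0626

P(survive 91→97) = (1 − 0.35014) × (1 − 0.24726) × (1 − 0.42371) × (1 − 0.31542) × (1 − 0.43232) × (1 − 0.42815).
= 0.64986 × 0.75274 × 0.57629 × 0.68458 × 0.56768 × 0.57185 = 0.062649.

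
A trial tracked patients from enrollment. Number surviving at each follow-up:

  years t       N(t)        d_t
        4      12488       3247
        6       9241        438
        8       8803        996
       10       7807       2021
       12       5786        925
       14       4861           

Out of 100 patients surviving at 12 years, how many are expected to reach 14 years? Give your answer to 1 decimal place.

84.0

The relevant probability is 4861/5786 = 0.840131.
Expected number = 100 × 0.840131 = 84.0.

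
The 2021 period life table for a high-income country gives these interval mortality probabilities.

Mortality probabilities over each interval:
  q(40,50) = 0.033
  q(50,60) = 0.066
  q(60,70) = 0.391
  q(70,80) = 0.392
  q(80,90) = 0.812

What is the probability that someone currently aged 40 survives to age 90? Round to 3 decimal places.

0.063

Survival from 40 to 90 is the product of surviving each interval: (1 − 0.033) × (1 − 0.066) × (1 − 0.391) × (1 − 0.392) × (1 − 0.812).
= 0.967 × 0.934 × 0.609 × 0.608 × 0.188 = 0.062871.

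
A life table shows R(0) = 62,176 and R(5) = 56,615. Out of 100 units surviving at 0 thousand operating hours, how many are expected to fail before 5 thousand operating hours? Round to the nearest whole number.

9

The relevant probability is 1 − 56,615/62,176 = 0.089440.
Expected number = 100 × 0.089440 = 9.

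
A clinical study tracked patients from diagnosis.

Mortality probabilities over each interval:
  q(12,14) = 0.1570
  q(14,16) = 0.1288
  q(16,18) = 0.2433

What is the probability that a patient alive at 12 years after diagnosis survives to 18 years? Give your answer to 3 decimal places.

0.556

P(survive 12→18) = (1 − 0.1570) × (1 − 0.1288) × (1 − 0.2433).
= 0.8430 × 0.8712 × 0.7567 = 0.555737.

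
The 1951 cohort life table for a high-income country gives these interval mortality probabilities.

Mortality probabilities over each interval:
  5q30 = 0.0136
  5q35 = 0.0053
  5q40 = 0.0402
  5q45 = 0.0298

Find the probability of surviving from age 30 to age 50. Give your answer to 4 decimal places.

Survival from 30 to 50 is the product of surviving each interval: (1 − 0.0136) × (1 − 0.0053) × (1 − 0.0402) × (1 − 0.0298).
= 0.9864 × 0.9947 × 0.9598 × 0.9702 = 0.913665.

0.9137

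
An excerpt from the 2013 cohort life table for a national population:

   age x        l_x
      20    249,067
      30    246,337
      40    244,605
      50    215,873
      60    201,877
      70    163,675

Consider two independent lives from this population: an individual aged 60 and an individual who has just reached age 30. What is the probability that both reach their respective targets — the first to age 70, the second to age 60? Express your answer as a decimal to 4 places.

p₁ = l_70/l_60 = 163,675/201,877 = 0.810766; p₂ = l_60/l_30 = 201,877/246,337 = 0.819516.
P(both) = p₁ × p₂ = 0.810766 × 0.819516 = 0.664436.

0.6644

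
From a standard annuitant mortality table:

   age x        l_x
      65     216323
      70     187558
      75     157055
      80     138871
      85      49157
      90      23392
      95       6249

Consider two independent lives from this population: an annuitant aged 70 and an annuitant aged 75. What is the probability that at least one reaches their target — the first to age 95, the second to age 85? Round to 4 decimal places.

p₁ = l_95/l_70 = 6249/187558 = 0.033318; p₂ = l_85/l_75 = 49157/157055 = 0.312992.
P(at least one) = 1 − (1−p₁)(1−p₂) = 1 − 0.966682 × 0.687008 = 0.335882.

0.3359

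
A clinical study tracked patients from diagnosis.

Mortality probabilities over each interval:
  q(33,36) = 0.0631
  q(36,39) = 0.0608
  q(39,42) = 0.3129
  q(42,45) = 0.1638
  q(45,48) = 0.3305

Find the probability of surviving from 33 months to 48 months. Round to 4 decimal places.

The overall survival probability is (1 − 0.0631) × (1 − 0.0608) × (1 − 0.3129) × (1 − 0.1638) × (1 − 0.3305).
= 0.9369 × 0.9392 × 0.6871 × 0.8362 × 0.6695 = 0.338479.

0.3385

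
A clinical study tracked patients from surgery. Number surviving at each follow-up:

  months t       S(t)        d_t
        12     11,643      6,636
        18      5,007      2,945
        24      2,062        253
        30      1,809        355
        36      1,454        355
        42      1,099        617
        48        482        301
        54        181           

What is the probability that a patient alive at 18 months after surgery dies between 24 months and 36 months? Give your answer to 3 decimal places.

This is the probability of reaching 24 but not 36, conditional on being alive at 18: (S(24) − S(36)) / S(18).
= (2,062 − 1,454) / 5,007 = 608 / 5,007 = 0.121430.

0.121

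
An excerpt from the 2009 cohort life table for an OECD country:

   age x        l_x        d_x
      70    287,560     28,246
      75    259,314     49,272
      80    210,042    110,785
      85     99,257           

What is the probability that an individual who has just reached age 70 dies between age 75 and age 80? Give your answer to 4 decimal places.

This is the probability of reaching 75 but not 80, conditional on being alive at 70: (l_75 − l_80) / l_70.
= (259,314 − 210,042) / 287,560 = 49,272 / 287,560 = 0.171345.

0.1713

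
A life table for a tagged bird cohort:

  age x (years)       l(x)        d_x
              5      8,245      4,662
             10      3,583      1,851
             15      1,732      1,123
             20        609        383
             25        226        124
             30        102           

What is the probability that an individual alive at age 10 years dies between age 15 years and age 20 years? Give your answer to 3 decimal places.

This is the probability of reaching 15 but not 20, conditional on being alive at 10: (l(15) − l(20)) / l(10).
= (1,732 − 609) / 3,583 = 1,123 / 3,583 = 0.313425.

0.313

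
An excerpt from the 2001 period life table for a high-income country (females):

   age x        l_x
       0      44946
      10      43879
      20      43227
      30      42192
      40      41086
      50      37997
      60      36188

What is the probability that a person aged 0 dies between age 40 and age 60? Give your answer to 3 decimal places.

We want 40|20q0 = (l_40 − l_60)/l_0.
This is the probability of reaching 40 but not 60, conditional on being alive at 0: (l_40 − l_60) / l_0.
= (41086 − 36188) / 44946 = 4898 / 44946 = 0.108975.

0.109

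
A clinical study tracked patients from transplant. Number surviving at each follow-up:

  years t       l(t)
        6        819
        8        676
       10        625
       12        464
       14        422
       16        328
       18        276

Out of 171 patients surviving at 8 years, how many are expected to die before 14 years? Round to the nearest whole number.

The relevant probability is 1 − 422/676 = 0.375740.
Expected number = 171 × 0.375740 = 64.

64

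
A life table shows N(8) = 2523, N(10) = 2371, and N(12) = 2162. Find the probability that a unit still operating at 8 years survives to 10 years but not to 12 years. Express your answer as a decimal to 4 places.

This is the probability of reaching 10 but not 12, conditional on being operational at 8: (N(10) − N(12)) / N(8).
= (2371 − 2162) / 2523 = 209 / 2523 = 0.082838.

0.0828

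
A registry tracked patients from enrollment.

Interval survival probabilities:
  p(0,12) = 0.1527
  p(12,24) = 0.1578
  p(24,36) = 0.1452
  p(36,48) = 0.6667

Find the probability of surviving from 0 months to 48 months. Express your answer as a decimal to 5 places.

P(survive 0→48) = 0.1527 × 0.1578 × 0.1452 × 0.6667.
= 0.002333.

0.00233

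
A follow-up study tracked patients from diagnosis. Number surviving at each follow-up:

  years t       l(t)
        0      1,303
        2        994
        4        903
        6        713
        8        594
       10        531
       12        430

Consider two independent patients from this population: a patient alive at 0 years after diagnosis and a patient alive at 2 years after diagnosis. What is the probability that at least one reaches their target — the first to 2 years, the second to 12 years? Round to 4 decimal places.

0.8654

p₁ = l(2)/l(0) = 994/1,303 = 0.762855; p₂ = l(12)/l(2) = 430/994 = 0.432596.
P(at least one) = 1 − (1−p₁)(1−p₂) = 1 − 0.237145 × 0.567404 = 0.865443.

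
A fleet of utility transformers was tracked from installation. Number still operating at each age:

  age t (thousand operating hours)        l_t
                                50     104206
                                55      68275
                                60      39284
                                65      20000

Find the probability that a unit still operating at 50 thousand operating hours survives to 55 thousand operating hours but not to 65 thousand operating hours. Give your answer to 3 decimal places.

0.463

This is the probability of reaching 55 but not 65, conditional on being operational at 50: (l_55 − l_65) / l_50.
= (68275 − 20000) / 104206 = 48275 / 104206 = 0.463265.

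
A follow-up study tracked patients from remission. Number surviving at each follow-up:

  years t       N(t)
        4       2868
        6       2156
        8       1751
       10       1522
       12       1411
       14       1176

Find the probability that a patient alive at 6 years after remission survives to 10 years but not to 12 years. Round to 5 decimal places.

This is the probability of reaching 10 but not 12, conditional on being alive at 6: (N(10) − N(12)) / N(6).
= (1522 − 1411) / 2156 = 111 / 2156 = 0.051484.

0.05148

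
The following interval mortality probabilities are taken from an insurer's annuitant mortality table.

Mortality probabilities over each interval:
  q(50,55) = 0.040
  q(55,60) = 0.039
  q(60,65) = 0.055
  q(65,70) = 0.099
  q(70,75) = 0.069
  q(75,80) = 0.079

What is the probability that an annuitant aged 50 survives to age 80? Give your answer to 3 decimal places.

0.674

The overall survival probability is (1 − 0.040) × (1 − 0.039) × (1 − 0.055) × (1 − 0.099) × (1 − 0.069) × (1 − 0.079).
= 0.960 × 0.961 × 0.945 × 0.901 × 0.931 × 0.921 = 0.673536.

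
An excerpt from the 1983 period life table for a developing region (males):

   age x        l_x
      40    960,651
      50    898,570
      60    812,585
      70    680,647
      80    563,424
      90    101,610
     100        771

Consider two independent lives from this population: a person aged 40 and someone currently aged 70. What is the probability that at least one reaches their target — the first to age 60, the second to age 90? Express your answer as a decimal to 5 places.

0.86888

p₁ = l_60/l_40 = 812,585/960,651 = 0.845869; p₂ = l_90/l_70 = 101,610/680,647 = 0.149284.
P(at least one) = 1 − (1−p₁)(1−p₂) = 1 − 0.154131 × 0.850716 = 0.868878.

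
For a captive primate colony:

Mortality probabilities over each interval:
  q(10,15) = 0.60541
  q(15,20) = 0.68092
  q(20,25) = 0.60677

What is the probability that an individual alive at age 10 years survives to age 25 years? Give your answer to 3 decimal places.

P(survive 10→25) = (1 − 0.60541) × (1 − 0.68092) × (1 − 0.60677).
= 0.39459 × 0.31908 × 0.39323 = 0.049510.

0.050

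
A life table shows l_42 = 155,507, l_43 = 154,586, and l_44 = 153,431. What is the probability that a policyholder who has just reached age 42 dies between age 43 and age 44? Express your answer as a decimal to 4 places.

This is the probability of reaching 43 but not 44, conditional on being alive at 42: (l_43 − l_44) / l_42.
= (154,586 − 153,431) / 155,507 = 1,155 / 155,507 = 0.007427.

0.0074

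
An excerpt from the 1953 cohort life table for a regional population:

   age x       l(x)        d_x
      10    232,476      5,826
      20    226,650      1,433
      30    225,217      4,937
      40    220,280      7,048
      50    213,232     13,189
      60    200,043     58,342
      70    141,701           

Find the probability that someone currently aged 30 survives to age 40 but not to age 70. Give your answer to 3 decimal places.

This is the probability of reaching 40 but not 70, conditional on being alive at 30: (l(40) − l(70)) / l(30).
= (220,280 − 141,701) / 225,217 = 78,579 / 225,217 = 0.348904.

0.349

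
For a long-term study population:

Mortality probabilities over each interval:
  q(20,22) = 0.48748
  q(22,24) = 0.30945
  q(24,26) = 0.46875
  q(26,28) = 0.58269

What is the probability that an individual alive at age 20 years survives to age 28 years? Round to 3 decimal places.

Chaining the interval survival probabilities: (1 − 0.48748) × (1 − 0.30945) × (1 − 0.46875) × (1 − 0.58269).
= 0.51252 × 0.69055 × 0.53125 × 0.41731 = 0.078463.

0.078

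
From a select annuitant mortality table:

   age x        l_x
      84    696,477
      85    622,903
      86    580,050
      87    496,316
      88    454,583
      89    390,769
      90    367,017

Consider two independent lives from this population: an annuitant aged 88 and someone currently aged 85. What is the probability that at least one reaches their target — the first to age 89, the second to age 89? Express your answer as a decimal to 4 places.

0.9477

p₁ = l_89/l_88 = 390,769/454,583 = 0.859621; p₂ = l_89/l_85 = 390,769/622,903 = 0.627335.
P(at least one) = 1 − (1−p₁)(1−p₂) = 1 − 0.140379 × 0.372665 = 0.947686.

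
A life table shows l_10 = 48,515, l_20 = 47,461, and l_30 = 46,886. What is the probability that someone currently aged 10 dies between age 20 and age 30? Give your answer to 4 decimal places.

0.0119

We want 10|10q10 = (l_20 − l_30)/l_10.
This is the probability of reaching 20 but not 30, conditional on being alive at 10: (l_20 − l_30) / l_10.
= (47,461 − 46,886) / 48,515 = 575 / 48,515 = 0.011852.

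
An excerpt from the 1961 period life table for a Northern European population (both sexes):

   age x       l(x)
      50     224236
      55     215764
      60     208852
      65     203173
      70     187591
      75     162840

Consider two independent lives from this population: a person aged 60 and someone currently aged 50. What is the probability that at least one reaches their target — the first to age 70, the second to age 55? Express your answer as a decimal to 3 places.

p₁ = l(70)/l(60) = 187591/208852 = 0.898201; p₂ = l(55)/l(50) = 215764/224236 = 0.962218.
P(at least one) = 1 − (1−p₁)(1−p₂) = 1 − 0.101799 × 0.037782 = 0.996154.

0.996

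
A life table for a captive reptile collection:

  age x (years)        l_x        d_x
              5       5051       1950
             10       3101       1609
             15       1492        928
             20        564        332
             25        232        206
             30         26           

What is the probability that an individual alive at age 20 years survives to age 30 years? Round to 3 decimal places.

The conditional survival probability is l_30/l_20 = 26/564 = 0.046099.

0.046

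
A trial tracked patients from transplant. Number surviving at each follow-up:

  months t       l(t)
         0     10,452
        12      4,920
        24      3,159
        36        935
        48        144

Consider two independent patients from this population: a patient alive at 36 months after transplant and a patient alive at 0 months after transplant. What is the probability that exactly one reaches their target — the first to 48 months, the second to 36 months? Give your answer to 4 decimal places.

p₁ = l(48)/l(36) = 144/935 = 0.154011; p₂ = l(36)/l(0) = 935/10,452 = 0.089457.
P(exactly one) = p₁(1−p₂) + (1−p₁)p₂ = 0.140234 + 0.075680 = 0.215913.

0.2159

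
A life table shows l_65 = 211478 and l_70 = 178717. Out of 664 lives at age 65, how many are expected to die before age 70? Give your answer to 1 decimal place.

The relevant probability is 1 − 178717/211478 = 0.154914.
Expected number = 664 × 0.154914 = 102.9.

102.9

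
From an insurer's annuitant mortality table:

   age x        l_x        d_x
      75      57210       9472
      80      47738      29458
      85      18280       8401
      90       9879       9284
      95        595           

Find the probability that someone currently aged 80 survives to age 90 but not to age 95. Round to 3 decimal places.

This is the probability of reaching 90 but not 95, conditional on being alive at 80: (l_90 − l_95) / l_80.
= (9879 − 595) / 47738 = 9284 / 47738 = 0.194478.

0.194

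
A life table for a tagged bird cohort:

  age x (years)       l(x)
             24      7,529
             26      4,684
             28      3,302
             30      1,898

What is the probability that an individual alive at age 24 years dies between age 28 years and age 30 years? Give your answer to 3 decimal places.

0.186

This is the probability of reaching 28 but not 30, conditional on being alive at 24: (l(28) − l(30)) / l(24).
= (3,302 − 1,898) / 7,529 = 1,404 / 7,529 = 0.186479.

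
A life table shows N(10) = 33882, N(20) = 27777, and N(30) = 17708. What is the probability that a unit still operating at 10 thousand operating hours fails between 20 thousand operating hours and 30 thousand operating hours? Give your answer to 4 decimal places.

This is the probability of reaching 20 but not 30, conditional on being operational at 10: (N(20) − N(30)) / N(10).
= (27777 − 17708) / 33882 = 10069 / 33882 = 0.297178.

0.2972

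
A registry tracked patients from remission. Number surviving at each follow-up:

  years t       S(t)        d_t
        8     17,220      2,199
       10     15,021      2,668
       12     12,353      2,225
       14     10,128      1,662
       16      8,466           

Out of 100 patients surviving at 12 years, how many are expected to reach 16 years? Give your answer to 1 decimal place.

68.5

The relevant probability is 8,466/12,353 = 0.685340.
Expected number = 100 × 0.685340 = 68.5.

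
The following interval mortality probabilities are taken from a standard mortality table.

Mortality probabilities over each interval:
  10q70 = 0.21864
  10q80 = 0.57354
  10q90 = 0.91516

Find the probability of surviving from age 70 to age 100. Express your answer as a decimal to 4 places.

30p70 = (1 − 0.21864) × (1 − 0.57354) × (1 − 0.91516).
= 0.78136 × 0.42646 × 0.08484 = 0.028270.

0.0283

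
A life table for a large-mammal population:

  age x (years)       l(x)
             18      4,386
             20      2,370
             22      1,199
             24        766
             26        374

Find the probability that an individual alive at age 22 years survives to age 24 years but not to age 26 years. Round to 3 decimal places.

This is the probability of reaching 24 but not 26, conditional on being alive at 22: (l(24) − l(26)) / l(22).
= (766 − 374) / 1,199 = 392 / 1,199 = 0.326939.

0.327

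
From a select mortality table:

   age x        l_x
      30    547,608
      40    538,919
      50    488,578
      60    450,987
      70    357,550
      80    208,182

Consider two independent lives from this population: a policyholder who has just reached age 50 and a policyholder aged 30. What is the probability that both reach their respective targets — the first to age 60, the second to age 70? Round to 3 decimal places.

p₁ = l_60/l_50 = 450,987/488,578 = 0.923060; p₂ = l_70/l_30 = 357,550/547,608 = 0.652931.
P(both) = p₁ × p₂ = 0.923060 × 0.652931 = 0.602694.

0.603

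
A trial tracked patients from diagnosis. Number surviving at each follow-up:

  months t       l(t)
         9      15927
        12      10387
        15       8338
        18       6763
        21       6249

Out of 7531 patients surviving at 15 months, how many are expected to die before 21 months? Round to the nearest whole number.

1887

The relevant probability is 1 − 6249/8338 = 0.250540.
Expected number = 7531 × 0.250540 = 1887.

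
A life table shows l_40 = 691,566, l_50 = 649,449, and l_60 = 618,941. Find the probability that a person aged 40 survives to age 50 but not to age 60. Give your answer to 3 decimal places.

0.044

This is the probability of reaching 50 but not 60, conditional on being alive at 40: (l_50 − l_60) / l_40.
= (649,449 − 618,941) / 691,566 = 30,508 / 691,566 = 0.044114.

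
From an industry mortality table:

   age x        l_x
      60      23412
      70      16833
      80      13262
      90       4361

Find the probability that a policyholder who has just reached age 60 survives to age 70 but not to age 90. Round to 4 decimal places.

0.5327

This is the probability of reaching 70 but not 90, conditional on being alive at 60: (l_70 − l_90) / l_60.
= (16833 − 4361) / 23412 = 12472 / 23412 = 0.532718.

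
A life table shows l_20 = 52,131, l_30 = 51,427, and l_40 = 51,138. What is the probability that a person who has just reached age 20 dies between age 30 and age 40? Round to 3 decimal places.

0.006

We want 10|10q20 = (l_30 − l_40)/l_20.
This is the probability of reaching 30 but not 40, conditional on being alive at 20: (l_30 − l_40) / l_20.
= (51,427 − 51,138) / 52,131 = 289 / 52,131 = 0.005544.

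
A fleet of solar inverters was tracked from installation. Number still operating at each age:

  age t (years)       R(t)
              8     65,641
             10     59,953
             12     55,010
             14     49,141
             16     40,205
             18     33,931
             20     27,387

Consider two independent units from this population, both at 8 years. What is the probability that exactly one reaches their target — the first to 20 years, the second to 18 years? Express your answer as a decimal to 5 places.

p₁ = R(20)/R(8) = 27,387/65,641 = 0.417224; p₂ = R(18)/R(8) = 33,931/65,641 = 0.516918.
P(exactly one) = p₁(1−p₂) + (1−p₁)p₂ = 0.201553 + 0.301247 = 0.502801.

0.50280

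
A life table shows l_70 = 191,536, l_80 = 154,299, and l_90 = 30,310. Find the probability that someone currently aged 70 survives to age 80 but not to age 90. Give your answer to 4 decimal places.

We want 10|10q70 = (l_80 − l_90)/l_70.
This is the probability of reaching 80 but not 90, conditional on being alive at 70: (l_80 − l_90) / l_70.
= (154,299 − 30,310) / 191,536 = 123,989 / 191,536 = 0.647340.

0.6473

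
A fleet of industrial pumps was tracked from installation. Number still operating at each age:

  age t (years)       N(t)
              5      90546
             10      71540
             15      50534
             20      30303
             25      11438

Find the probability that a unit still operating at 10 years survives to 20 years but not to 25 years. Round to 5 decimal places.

0.26370

This is the probability of reaching 20 but not 25, conditional on being operational at 10: (N(20) − N(25)) / N(10).
= (30303 − 11438) / 71540 = 18865 / 71540 = 0.263699.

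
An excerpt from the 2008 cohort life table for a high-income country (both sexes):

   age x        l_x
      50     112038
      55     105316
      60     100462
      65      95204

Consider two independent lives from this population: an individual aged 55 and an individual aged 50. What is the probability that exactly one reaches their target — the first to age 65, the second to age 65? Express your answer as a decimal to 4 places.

p₁ = l_65/l_55 = 95204/105316 = 0.903984; p₂ = l_65/l_50 = 95204/112038 = 0.849747.
P(exactly one) = p₁(1−p₂) + (1−p₁)p₂ = 0.135826 + 0.081589 = 0.217416.

0.2174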